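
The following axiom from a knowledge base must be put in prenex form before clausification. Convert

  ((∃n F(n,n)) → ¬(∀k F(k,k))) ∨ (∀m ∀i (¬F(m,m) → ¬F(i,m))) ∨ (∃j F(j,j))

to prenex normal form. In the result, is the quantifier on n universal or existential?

universal

First replace A → B with ¬A ∨ B.
  ¬(∃n F(n,n)) ∨ ¬(∀k F(k,k)) ∨ (∀m ∀i (¬¬F(m,m) ∨ ¬F(i,m))) ∨ (∃j F(j,j))
Drive negations inward (¬∀x A ≡ ∃x ¬A, ¬∃x A ≡ ∀x ¬A, De Morgan for ∧/∨):
  (∀n ¬F(n,n)) ∨ (∃k ¬F(k,k)) ∨ (∀m ∀i (F(m,m) ∨ ¬F(i,m))) ∨ (∃j F(j,j))
All bound variables are already distinct, so no renaming is needed.
Extract every quantifier outward, since the variables are now distinct and don't occur free across branches:
  ∀n ∃k ∀m ∀i ∃j (¬F(n,n) ∨ ¬F(k,k) ∨ F(m,m) ∨ ¬F(i,m) ∨ F(j,j))
The quantifier ∃n sits under an odd number of negations (counting the antecedent side of each →), so it flips to ∀n.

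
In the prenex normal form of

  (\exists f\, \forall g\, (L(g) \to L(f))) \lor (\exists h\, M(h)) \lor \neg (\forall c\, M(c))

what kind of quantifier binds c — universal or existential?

Eliminate → and ↔ using ¬ and ∨.
  (\exists f\, \forall g\, (\neg L(g) \lor L(f))) \lor (\exists h\, M(h)) \lor \neg (\forall c\, M(c))
Push ¬ through the quantifiers and connectives to reach negation normal form:
  (\exists f\, \forall g\, (\neg L(g) \lor L(f))) \lor (\exists h\, M(h)) \lor (\exists c\, \neg M(c))
Extract every quantifier outward, since the variables are now distinct and don't occur free across branches:
  \exists f\, \forall g\, \exists h\, \exists c\, (\neg L(g) \lor L(f) \lor M(h) \lor \neg M(c))
The quantifier \forall c sits under an odd number of negations (counting the antecedent side of each →), so it flips to \exists c.

existential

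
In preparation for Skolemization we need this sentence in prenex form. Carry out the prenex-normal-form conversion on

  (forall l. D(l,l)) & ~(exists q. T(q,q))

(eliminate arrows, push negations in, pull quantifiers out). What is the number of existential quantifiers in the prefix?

Drive negations inward (¬∀x A ≡ ∃x ¬A, ¬∃x A ≡ ∀x ¬A, De Morgan for ∧/∨):
  (forall l. D(l,l)) & (forall q. ~T(q,q))
Pull the quantifiers to the front (each side's bound variable is not free in the other side):
  forall l. forall q. (D(l,l) & ~T(q,q))
The prefix is forall l forall q: 2 universal, 0 existential.

0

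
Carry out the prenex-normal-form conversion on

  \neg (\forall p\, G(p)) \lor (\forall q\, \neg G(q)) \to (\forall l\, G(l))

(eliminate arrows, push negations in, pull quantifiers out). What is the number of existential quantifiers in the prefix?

1

First replace A → B with ¬A ∨ B.
  \neg (\neg (\forall p\, G(p)) \lor (\forall q\, \neg G(q))) \lor (\forall l\, G(l))
Drive negations inward (¬∀x A ≡ ∃x ¬A, ¬∃x A ≡ ∀x ¬A, De Morgan for ∧/∨):
  (\forall p\, G(p)) \land (\exists q\, G(q)) \lor (\forall l\, G(l))
All bound variables are already distinct, so no renaming is needed.
Pull the quantifiers to the front (each side's bound variable is not free in the other side):
  \forall p\, \exists q\, \forall l\, (G(p) \land G(q) \lor G(l))
The prefix is \forall p \exists q \forall l: 2 universal, 1 existential.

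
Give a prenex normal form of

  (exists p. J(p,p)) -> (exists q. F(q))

forall p. exists q. (~J(p,p) | F(q))

Rewrite implications/biconditionals: A → B as ¬A ∨ B.
  ~(exists p. J(p,p)) | (exists q. F(q))
Drive negations inward (¬∀x A ≡ ∃x ¬A, ¬∃x A ≡ ∀x ¬A, De Morgan for ∧/∨):
  (forall p. ~J(p,p)) | (exists q. F(q))
Extract every quantifier outward, since the variables are now distinct and don't occur free across branches:
  forall p. exists q. (~J(p,p) | F(q))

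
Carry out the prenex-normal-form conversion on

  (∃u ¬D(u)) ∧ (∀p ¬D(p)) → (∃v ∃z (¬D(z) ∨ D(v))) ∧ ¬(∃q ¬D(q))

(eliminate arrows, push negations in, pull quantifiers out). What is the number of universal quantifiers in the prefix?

First replace A → B with ¬A ∨ B.
  ¬((∃u ¬D(u)) ∧ (∀p ¬D(p))) ∨ (∃v ∃z (¬D(z) ∨ D(v))) ∧ ¬(∃q ¬D(q))
Move each ¬ inward, flipping quantifiers it crosses:
  (∀u D(u)) ∨ (∃p D(p)) ∨ (∃v ∃z (¬D(z) ∨ D(v))) ∧ (∀q D(q))
Finally move all quantifiers to the prefix:
  ∀u ∃p ∃v ∃z ∀q (D(u) ∨ D(p) ∨ (¬D(z) ∨ D(v)) ∧ D(q))
The prefix is ∀u ∃p ∃v ∃z ∀q: 2 universal, 3 existential.

2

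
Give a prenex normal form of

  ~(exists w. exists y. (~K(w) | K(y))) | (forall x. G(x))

Move each ¬ inward, flipping quantifiers it crosses:
  (forall w. forall y. (K(w) & ~K(y))) | (forall x. G(x))
All bound variables are already distinct, so no renaming is needed.
Finally move all quantifiers to the prefix:
  forall w. forall y. forall x. (K(w) & ~K(y) | G(x))

forall w. forall y. forall x. (K(w) & ~K(y) | G(x))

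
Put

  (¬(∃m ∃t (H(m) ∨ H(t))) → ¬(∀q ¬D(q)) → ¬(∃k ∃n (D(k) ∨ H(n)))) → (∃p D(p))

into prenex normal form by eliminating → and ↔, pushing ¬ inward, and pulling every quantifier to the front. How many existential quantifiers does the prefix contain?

4

First replace A → B with ¬A ∨ B.
  ¬(¬¬(∃m ∃t (H(m) ∨ H(t))) ∨ ¬¬(∀q ¬D(q)) ∨ ¬(∃k ∃n (D(k) ∨ H(n)))) ∨ (∃p D(p))
Push ¬ through the quantifiers and connectives to reach negation normal form:
  (∀m ∀t (¬H(m) ∧ ¬H(t))) ∧ (∃q D(q)) ∧ (∃k ∃n (D(k) ∨ H(n))) ∨ (∃p D(p))
Finally move all quantifiers to the prefix:
  ∀m ∀t ∃q ∃k ∃n ∃p (¬H(m) ∧ ¬H(t) ∧ D(q) ∧ (D(k) ∨ H(n)) ∨ D(p))
The prefix is ∀m ∀t ∃q ∃k ∃n ∃p: 2 universal, 4 existential.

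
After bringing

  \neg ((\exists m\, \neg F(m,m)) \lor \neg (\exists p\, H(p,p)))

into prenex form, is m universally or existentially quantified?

Drive negations inward (¬∀x A ≡ ∃x ¬A, ¬∃x A ≡ ∀x ¬A, De Morgan for ∧/∨):
  (\forall m\, F(m,m)) \land (\exists p\, H(p,p))
Finally move all quantifiers to the prefix:
  \forall m\, \exists p\, (F(m,m) \land H(p,p))
The quantifier \exists m sits under an odd number of negations, so it flips to \forall m.

universal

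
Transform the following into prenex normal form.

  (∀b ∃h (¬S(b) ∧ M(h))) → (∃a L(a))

∃b ∀h ∃a (S(b) ∨ ¬M(h) ∨ L(a))

First replace A → B with ¬A ∨ B.
  ¬(∀b ∃h (¬S(b) ∧ M(h))) ∨ (∃a L(a))
Drive negations inward (¬∀x A ≡ ∃x ¬A, ¬∃x A ≡ ∀x ¬A, De Morgan for ∧/∨):
  (∃b ∀h (S(b) ∨ ¬M(h))) ∨ (∃a L(a))
All bound variables are already distinct, so no renaming is needed.
Pull the quantifiers to the front (each side's bound variable is not free in the other side):
  ∃b ∀h ∃a (S(b) ∨ ¬M(h) ∨ L(a))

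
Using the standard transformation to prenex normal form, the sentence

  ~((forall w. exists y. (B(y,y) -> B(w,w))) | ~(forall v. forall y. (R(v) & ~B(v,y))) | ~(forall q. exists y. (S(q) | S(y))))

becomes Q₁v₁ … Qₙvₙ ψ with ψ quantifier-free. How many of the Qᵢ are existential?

2

Rewrite implications/biconditionals: A → B as ¬A ∨ B.
  ~((forall w. exists y. (~B(y,y) | B(w,w))) | ~(forall v. forall y. (R(v) & ~B(v,y))) | ~(forall q. exists y. (S(q) | S(y))))
Push ¬ through the quantifiers and connectives to reach negation normal form:
  (exists w. forall y. (B(y,y) & ~B(w,w))) & (forall v. forall y. (R(v) & ~B(v,y))) & (forall q. exists y. (S(q) | S(y)))
Rename bound variables to avoid capture: y↦s, y↦r.
  (exists w. forall y. (B(y,y) & ~B(w,w))) & (forall v. forall s. (R(v) & ~B(v,s))) & (forall q. exists r. (S(q) | S(r)))
Finally move all quantifiers to the prefix:
  exists w. forall y. forall v. forall s. forall q. exists r. (B(y,y) & ~B(w,w) & R(v) & ~B(v,s) & (S(q) | S(r)))
The prefix is exists w forall y forall v forall s forall q exists r: 4 universal, 2 existential.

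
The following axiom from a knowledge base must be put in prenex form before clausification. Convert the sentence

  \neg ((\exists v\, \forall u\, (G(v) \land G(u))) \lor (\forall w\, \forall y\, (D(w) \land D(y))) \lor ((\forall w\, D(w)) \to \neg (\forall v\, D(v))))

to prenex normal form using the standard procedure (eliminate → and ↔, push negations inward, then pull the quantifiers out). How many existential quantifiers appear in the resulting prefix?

First replace A → B with ¬A ∨ B.
  \neg ((\exists v\, \forall u\, (G(v) \land G(u))) \lor (\forall w\, \forall y\, (D(w) \land D(y))) \lor \neg (\forall w\, D(w)) \lor \neg (\forall v\, D(v)))
Move each ¬ inward, flipping quantifiers it crosses:
  (\forall v\, \exists u\, (\neg G(v) \lor \neg G(u))) \land (\exists w\, \exists y\, (\neg D(w) \lor \neg D(y))) \land (\forall w\, D(w)) \land (\forall v\, D(v))
Give each quantifier a distinct variable: w↦z1, v↦t.
  (\forall v\, \exists u\, (\neg G(v) \lor \neg G(u))) \land (\exists w\, \exists y\, (\neg D(w) \lor \neg D(y))) \land (\forall z1\, D(z1)) \land (\forall t\, D(t))
Extract every quantifier outward, since the variables are now distinct and don't occur free across branches:
  \forall v\, \exists u\, \exists w\, \exists y\, \forall z1\, \forall t\, ((\neg G(v) \lor \neg G(u)) \land (\neg D(w) \lor \neg D(y)) \land D(z1) \land D(t))
The prefix is \forall v \exists u \exists w \exists y \forall z1 \forall t: 3 universal, 3 existential.

3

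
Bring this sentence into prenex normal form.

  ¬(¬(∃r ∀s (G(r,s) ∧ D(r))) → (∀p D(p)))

∀r ∃s ∃p ((¬G(r,s) ∨ ¬D(r)) ∧ ¬D(p))

First replace A → B with ¬A ∨ B.
  ¬(¬¬(∃r ∀s (G(r,s) ∧ D(r))) ∨ (∀p D(p)))
Drive negations inward (¬∀x A ≡ ∃x ¬A, ¬∃x A ≡ ∀x ¬A, De Morgan for ∧/∨):
  (∀r ∃s (¬G(r,s) ∨ ¬D(r))) ∧ (∃p ¬D(p))
All bound variables are already distinct, so no renaming is needed.
Extract every quantifier outward, since the variables are now distinct and don't occur free across branches:
  ∀r ∃s ∃p ((¬G(r,s) ∨ ¬D(r)) ∧ ¬D(p))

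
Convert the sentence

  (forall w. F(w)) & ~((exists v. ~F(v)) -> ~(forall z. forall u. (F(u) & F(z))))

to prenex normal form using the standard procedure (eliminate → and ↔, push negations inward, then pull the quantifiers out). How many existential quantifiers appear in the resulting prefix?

1

Rewrite implications/biconditionals: A → B as ¬A ∨ B.
  (forall w. F(w)) & ~(~(exists v. ~F(v)) | ~(forall z. forall u. (F(u) & F(z))))
Push ¬ through the quantifiers and connectives to reach negation normal form:
  (forall w. F(w)) & (exists v. ~F(v)) & (forall z. forall u. (F(u) & F(z)))
All bound variables are already distinct, so no renaming is needed.
Pull the quantifiers to the front (each side's bound variable is not free in the other side):
  forall w. exists v. forall z. forall u. (F(w) & ~F(v) & F(u) & F(z))
The prefix is forall w exists v forall z forall u: 3 universal, 1 existential.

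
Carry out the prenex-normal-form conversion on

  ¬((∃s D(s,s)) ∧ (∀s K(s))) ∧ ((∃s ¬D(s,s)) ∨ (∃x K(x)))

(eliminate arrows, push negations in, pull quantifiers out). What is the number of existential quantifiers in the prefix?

Drive negations inward (¬∀x A ≡ ∃x ¬A, ¬∃x A ≡ ∀x ¬A, De Morgan for ∧/∨):
  ((∀s ¬D(s,s)) ∨ (∃s ¬K(s))) ∧ ((∃s ¬D(s,s)) ∨ (∃x K(x)))
Rename bound variables to avoid capture: s↦u1, s↦z1.
  ((∀s ¬D(s,s)) ∨ (∃u1 ¬K(u1))) ∧ ((∃z1 ¬D(z1,z1)) ∨ (∃x K(x)))
Extract every quantifier outward, since the variables are now distinct and don't occur free across branches:
  ∀s ∃u1 ∃z1 ∃x ((¬D(s,s) ∨ ¬K(u1)) ∧ (¬D(z1,z1) ∨ K(x)))
The prefix is ∀s ∃u1 ∃z1 ∃x: 1 universal, 3 existential.

3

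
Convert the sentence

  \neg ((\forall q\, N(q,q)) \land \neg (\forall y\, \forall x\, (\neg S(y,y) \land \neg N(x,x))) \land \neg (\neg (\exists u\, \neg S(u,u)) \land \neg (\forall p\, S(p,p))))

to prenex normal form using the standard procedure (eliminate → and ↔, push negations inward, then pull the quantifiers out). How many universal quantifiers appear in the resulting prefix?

3

Move each ¬ inward, flipping quantifiers it crosses:
  (\exists q\, \neg N(q,q)) \lor (\forall y\, \forall x\, (\neg S(y,y) \land \neg N(x,x))) \lor (\forall u\, S(u,u)) \land (\exists p\, \neg S(p,p))
Extract every quantifier outward, since the variables are now distinct and don't occur free across branches:
  \exists q\, \forall y\, \forall x\, \forall u\, \exists p\, (\neg N(q,q) \lor \neg S(y,y) \land \neg N(x,x) \lor S(u,u) \land \neg S(p,p))
The prefix is \exists q \forall y \forall x \forall u \exists p: 3 universal, 2 existential.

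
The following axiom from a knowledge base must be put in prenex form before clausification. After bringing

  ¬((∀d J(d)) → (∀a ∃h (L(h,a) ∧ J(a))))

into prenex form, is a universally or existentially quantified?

First replace A → B with ¬A ∨ B.
  ¬(¬(∀d J(d)) ∨ (∀a ∃h (L(h,a) ∧ J(a))))
Push ¬ through the quantifiers and connectives to reach negation normal form:
  (∀d J(d)) ∧ (∃a ∀h (¬L(h,a) ∨ ¬J(a)))
Finally move all quantifiers to the prefix:
  ∀d ∃a ∀h (J(d) ∧ (¬L(h,a) ∨ ¬J(a)))
The quantifier ∀a sits under an odd number of negations (counting the antecedent side of each →), so it flips to ∃a.

existential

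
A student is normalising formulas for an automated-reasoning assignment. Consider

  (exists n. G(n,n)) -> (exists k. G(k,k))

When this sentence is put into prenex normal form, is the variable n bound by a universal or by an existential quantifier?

Eliminate → and ↔ using ¬ and ∨.
  ~(exists n. G(n,n)) | (exists k. G(k,k))
Push ¬ through the quantifiers and connectives to reach negation normal form:
  (forall n. ~G(n,n)) | (exists k. G(k,k))
Finally move all quantifiers to the prefix:
  forall n. exists k. (~G(n,n) | G(k,k))
The quantifier exists n sits under an odd number of negations (counting the antecedent side of each →), so it flips to forall n.

universal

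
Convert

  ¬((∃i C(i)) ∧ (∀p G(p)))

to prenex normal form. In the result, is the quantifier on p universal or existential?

existential

Drive negations inward (¬∀x A ≡ ∃x ¬A, ¬∃x A ≡ ∀x ¬A, De Morgan for ∧/∨):
  (∀i ¬C(i)) ∨ (∃p ¬G(p))
All bound variables are already distinct, so no renaming is needed.
Finally move all quantifiers to the prefix:
  ∀i ∃p (¬C(i) ∨ ¬G(p))
The quantifier ∀p sits under an odd number of negations, so it flips to ∃p.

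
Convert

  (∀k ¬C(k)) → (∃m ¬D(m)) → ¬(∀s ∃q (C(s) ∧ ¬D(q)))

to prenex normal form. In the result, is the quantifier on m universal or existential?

First replace A → B with ¬A ∨ B.
  ¬(∀k ¬C(k)) ∨ ¬(∃m ¬D(m)) ∨ ¬(∀s ∃q (C(s) ∧ ¬D(q)))
Move each ¬ inward, flipping quantifiers it crosses:
  (∃k C(k)) ∨ (∀m D(m)) ∨ (∃s ∀q (¬C(s) ∨ D(q)))
Finally move all quantifiers to the prefix:
  ∃k ∀m ∃s ∀q (C(k) ∨ D(m) ∨ ¬C(s) ∨ D(q))
The quantifier ∃m sits under an odd number of negations (counting the antecedent side of each →), so it flips to ∀m.

universal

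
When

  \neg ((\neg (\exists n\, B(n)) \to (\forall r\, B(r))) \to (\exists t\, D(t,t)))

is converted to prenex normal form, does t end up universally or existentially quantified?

Eliminate → and ↔ using ¬ and ∨.
  \neg (\neg (\neg \neg (\exists n\, B(n)) \lor (\forall r\, B(r))) \lor (\exists t\, D(t,t)))
Move each ¬ inward, flipping quantifiers it crosses:
  ((\exists n\, B(n)) \lor (\forall r\, B(r))) \land (\forall t\, \neg D(t,t))
All bound variables are already distinct, so no renaming is needed.
Extract every quantifier outward, since the variables are now distinct and don't occur free across branches:
  \exists n\, \forall r\, \forall t\, ((B(n) \lor B(r)) \land \neg D(t,t))
The quantifier \exists t sits under an odd number of negations (counting the antecedent side of each →), so it flips to \forall t.

universal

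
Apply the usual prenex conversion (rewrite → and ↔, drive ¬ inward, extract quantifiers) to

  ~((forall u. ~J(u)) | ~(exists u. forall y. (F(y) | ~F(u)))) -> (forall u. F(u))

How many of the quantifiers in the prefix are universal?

Rewrite implications/biconditionals: A → B as ¬A ∨ B.
  ~~((forall u. ~J(u)) | ~(exists u. forall y. (F(y) | ~F(u)))) | (forall u. F(u))
Push ¬ through the quantifiers and connectives to reach negation normal form:
  (forall u. ~J(u)) | (forall u. exists y. (~F(y) & F(u))) | (forall u. F(u))
Give each quantifier a distinct variable: u↦c, u↦a.
  (forall u. ~J(u)) | (forall c. exists y. (~F(y) & F(c))) | (forall a. F(a))
Finally move all quantifiers to the prefix:
  forall u. forall c. exists y. forall a. (~J(u) | ~F(y) & F(c) | F(a))
The prefix is forall u forall c exists y forall a: 3 universal, 1 existential.

3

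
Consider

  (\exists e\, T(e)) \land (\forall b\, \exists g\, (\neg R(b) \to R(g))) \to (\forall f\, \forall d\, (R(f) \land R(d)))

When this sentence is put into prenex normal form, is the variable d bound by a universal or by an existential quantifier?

Rewrite implications/biconditionals: A → B as ¬A ∨ B.
  \neg ((\exists e\, T(e)) \land (\forall b\, \exists g\, (\neg \neg R(b) \lor R(g)))) \lor (\forall f\, \forall d\, (R(f) \land R(d)))
Move each ¬ inward, flipping quantifiers it crosses:
  (\forall e\, \neg T(e)) \lor (\exists b\, \forall g\, (\neg R(b) \land \neg R(g))) \lor (\forall f\, \forall d\, (R(f) \land R(d)))
All bound variables are already distinct, so no renaming is needed.
Pull the quantifiers to the front (each side's bound variable is not free in the other side):
  \forall e\, \exists b\, \forall g\, \forall f\, \forall d\, (\neg T(e) \lor \neg R(b) \land \neg R(g) \lor R(f) \land R(d))
The quantifier \forall d sits under an even number of negations (counting the antecedent side of each →), so it remains universal.

universal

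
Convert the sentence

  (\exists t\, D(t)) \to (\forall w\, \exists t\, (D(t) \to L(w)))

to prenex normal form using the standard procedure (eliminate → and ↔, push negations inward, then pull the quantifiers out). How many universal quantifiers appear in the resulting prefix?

Eliminate → and ↔ using ¬ and ∨.
  \neg (\exists t\, D(t)) \lor (\forall w\, \exists t\, (\neg D(t) \lor L(w)))
Move each ¬ inward, flipping quantifiers it crosses:
  (\forall t\, \neg D(t)) \lor (\forall w\, \exists t\, (\neg D(t) \lor L(w)))
Give each quantifier a distinct variable: t↦u.
  (\forall t\, \neg D(t)) \lor (\forall w\, \exists u\, (\neg D(u) \lor L(w)))
Pull the quantifiers to the front (each side's bound variable is not free in the other side):
  \forall t\, \forall w\, \exists u\, (\neg D(t) \lor \neg D(u) \lor L(w))
The prefix is \forall t \forall w \exists u: 2 universal, 1 existential.

2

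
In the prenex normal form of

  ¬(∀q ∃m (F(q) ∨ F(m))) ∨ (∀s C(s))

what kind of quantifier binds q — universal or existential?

Push ¬ through the quantifiers and connectives to reach negation normal form:
  (∃q ∀m (¬F(q) ∧ ¬F(m))) ∨ (∀s C(s))
Pull the quantifiers to the front (each side's bound variable is not free in the other side):
  ∃q ∀m ∀s (¬F(q) ∧ ¬F(m) ∨ C(s))
The quantifier ∀q sits under an odd number of negations, so it flips to ∃q.

existential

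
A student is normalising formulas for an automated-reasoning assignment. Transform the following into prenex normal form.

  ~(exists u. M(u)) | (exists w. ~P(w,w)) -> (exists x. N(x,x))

exists u. forall w. exists x. (M(u) & P(w,w) | N(x,x))

First replace A → B with ¬A ∨ B.
  ~(~(exists u. M(u)) | (exists w. ~P(w,w))) | (exists x. N(x,x))
Move each ¬ inward, flipping quantifiers it crosses:
  (exists u. M(u)) & (forall w. P(w,w)) | (exists x. N(x,x))
All bound variables are already distinct, so no renaming is needed.
Finally move all quantifiers to the prefix:
  exists u. forall w. exists x. (M(u) & P(w,w) | N(x,x))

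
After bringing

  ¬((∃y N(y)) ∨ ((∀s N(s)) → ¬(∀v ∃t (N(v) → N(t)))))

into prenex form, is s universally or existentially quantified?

universal

Eliminate → and ↔ using ¬ and ∨.
  ¬((∃y N(y)) ∨ ¬(∀s N(s)) ∨ ¬(∀v ∃t (¬N(v) ∨ N(t))))
Move each ¬ inward, flipping quantifiers it crosses:
  (∀y ¬N(y)) ∧ (∀s N(s)) ∧ (∀v ∃t (¬N(v) ∨ N(t)))
All bound variables are already distinct, so no renaming is needed.
Pull the quantifiers to the front (each side's bound variable is not free in the other side):
  ∀y ∀s ∀v ∃t (¬N(y) ∧ N(s) ∧ (¬N(v) ∨ N(t)))
The quantifier ∀s sits under an even number of negations (counting the antecedent side of each →), so it remains universal.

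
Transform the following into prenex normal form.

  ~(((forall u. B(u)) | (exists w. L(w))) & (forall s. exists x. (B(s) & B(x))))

exists u. forall w. exists s. forall x. (~B(u) & ~L(w) | ~B(s) | ~B(x))

Move each ¬ inward, flipping quantifiers it crosses:
  (exists u. ~B(u)) & (forall w. ~L(w)) | (exists s. forall x. (~B(s) | ~B(x)))
Pull the quantifiers to the front (each side's bound variable is not free in the other side):
  exists u. forall w. exists s. forall x. (~B(u) & ~L(w) | ~B(s) | ~B(x))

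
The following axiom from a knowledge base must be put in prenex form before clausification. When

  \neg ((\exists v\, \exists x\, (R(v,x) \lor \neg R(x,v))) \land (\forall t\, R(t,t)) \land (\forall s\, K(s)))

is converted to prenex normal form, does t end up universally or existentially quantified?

existential

Push ¬ through the quantifiers and connectives to reach negation normal form:
  (\forall v\, \forall x\, (\neg R(v,x) \land R(x,v))) \lor (\exists t\, \neg R(t,t)) \lor (\exists s\, \neg K(s))
Extract every quantifier outward, since the variables are now distinct and don't occur free across branches:
  \forall v\, \forall x\, \exists t\, \exists s\, (\neg R(v,x) \land R(x,v) \lor \neg R(t,t) \lor \neg K(s))
The quantifier \forall t sits under an odd number of negations, so it flips to \exists t.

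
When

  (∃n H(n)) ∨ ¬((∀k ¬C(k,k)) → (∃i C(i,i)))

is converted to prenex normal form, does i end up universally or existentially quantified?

universal

Eliminate → and ↔ using ¬ and ∨.
  (∃n H(n)) ∨ ¬(¬(∀k ¬C(k,k)) ∨ (∃i C(i,i)))
Drive negations inward (¬∀x A ≡ ∃x ¬A, ¬∃x A ≡ ∀x ¬A, De Morgan for ∧/∨):
  (∃n H(n)) ∨ (∀k ¬C(k,k)) ∧ (∀i ¬C(i,i))
All bound variables are already distinct, so no renaming is needed.
Finally move all quantifiers to the prefix:
  ∃n ∀k ∀i (H(n) ∨ ¬C(k,k) ∧ ¬C(i,i))
The quantifier ∃i sits under an odd number of negations (counting the antecedent side of each →), so it flips to ∀i.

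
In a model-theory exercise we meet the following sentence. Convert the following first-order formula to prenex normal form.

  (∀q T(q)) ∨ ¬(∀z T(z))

∀q ∃z (T(q) ∨ ¬T(z))

Push ¬ through the quantifiers and connectives to reach negation normal form:
  (∀q T(q)) ∨ (∃z ¬T(z))
Pull the quantifiers to the front (each side's bound variable is not free in the other side):
  ∀q ∃z (T(q) ∨ ¬T(z))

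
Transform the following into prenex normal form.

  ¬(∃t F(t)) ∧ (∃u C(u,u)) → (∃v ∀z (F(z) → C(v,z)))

∃t ∀u ∃v ∀z (F(t) ∨ ¬C(u,u) ∨ ¬F(z) ∨ C(v,z))

First replace A → B with ¬A ∨ B.
  ¬(¬(∃t F(t)) ∧ (∃u C(u,u))) ∨ (∃v ∀z (¬F(z) ∨ C(v,z)))
Push ¬ through the quantifiers and connectives to reach negation normal form:
  (∃t F(t)) ∨ (∀u ¬C(u,u)) ∨ (∃v ∀z (¬F(z) ∨ C(v,z)))
All bound variables are already distinct, so no renaming is needed.
Extract every quantifier outward, since the variables are now distinct and don't occur free across branches:
  ∃t ∀u ∃v ∀z (F(t) ∨ ¬C(u,u) ∨ ¬F(z) ∨ C(v,z))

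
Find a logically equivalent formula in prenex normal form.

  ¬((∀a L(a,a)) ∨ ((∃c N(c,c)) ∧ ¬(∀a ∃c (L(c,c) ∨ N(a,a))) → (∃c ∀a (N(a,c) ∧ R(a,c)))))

∃a ∃c ∃y ∀b ∀v ∃t (¬L(a,a) ∧ N(c,c) ∧ ¬L(b,b) ∧ ¬N(y,y) ∧ (¬N(t,v) ∨ ¬R(t,v)))

Rewrite implications/biconditionals: A → B as ¬A ∨ B.
  ¬((∀a L(a,a)) ∨ ¬((∃c N(c,c)) ∧ ¬(∀a ∃c (L(c,c) ∨ N(a,a)))) ∨ (∃c ∀a (N(a,c) ∧ R(a,c))))
Move each ¬ inward, flipping quantifiers it crosses:
  (∃a ¬L(a,a)) ∧ (∃c N(c,c)) ∧ (∃a ∀c (¬L(c,c) ∧ ¬N(a,a))) ∧ (∀c ∃a (¬N(a,c) ∨ ¬R(a,c)))
Rename bound variables to avoid capture: a↦y, c↦b, c↦v, a↦t.
  (∃a ¬L(a,a)) ∧ (∃c N(c,c)) ∧ (∃y ∀b (¬L(b,b) ∧ ¬N(y,y))) ∧ (∀v ∃t (¬N(t,v) ∨ ¬R(t,v)))
Pull the quantifiers to the front (each side's bound variable is not free in the other side):
  ∃a ∃c ∃y ∀b ∀v ∃t (¬L(a,a) ∧ N(c,c) ∧ ¬L(b,b) ∧ ¬N(y,y) ∧ (¬N(t,v) ∨ ¬R(t,v)))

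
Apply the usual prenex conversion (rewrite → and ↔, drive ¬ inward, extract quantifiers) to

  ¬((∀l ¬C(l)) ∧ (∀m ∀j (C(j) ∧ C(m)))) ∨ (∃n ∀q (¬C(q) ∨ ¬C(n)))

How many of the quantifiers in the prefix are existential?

Move each ¬ inward, flipping quantifiers it crosses:
  (∃l C(l)) ∨ (∃m ∃j (¬C(j) ∨ ¬C(m))) ∨ (∃n ∀q (¬C(q) ∨ ¬C(n)))
All bound variables are already distinct, so no renaming is needed.
Pull the quantifiers to the front (each side's bound variable is not free in the other side):
  ∃l ∃m ∃j ∃n ∀q (C(l) ∨ ¬C(j) ∨ ¬C(m) ∨ ¬C(q) ∨ ¬C(n))
The prefix is ∃l ∃m ∃j ∃n ∀q: 1 universal, 4 existential.

4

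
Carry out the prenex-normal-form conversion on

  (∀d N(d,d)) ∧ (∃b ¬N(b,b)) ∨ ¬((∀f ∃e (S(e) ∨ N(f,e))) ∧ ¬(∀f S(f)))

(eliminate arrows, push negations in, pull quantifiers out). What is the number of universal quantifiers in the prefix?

3

Push ¬ through the quantifiers and connectives to reach negation normal form:
  (∀d N(d,d)) ∧ (∃b ¬N(b,b)) ∨ (∃f ∀e (¬S(e) ∧ ¬N(f,e))) ∨ (∀f S(f))
Give each quantifier a distinct variable: f↦s.
  (∀d N(d,d)) ∧ (∃b ¬N(b,b)) ∨ (∃f ∀e (¬S(e) ∧ ¬N(f,e))) ∨ (∀s S(s))
Pull the quantifiers to the front (each side's bound variable is not free in the other side):
  ∀d ∃b ∃f ∀e ∀s (N(d,d) ∧ ¬N(b,b) ∨ ¬S(e) ∧ ¬N(f,e) ∨ S(s))
The prefix is ∀d ∃b ∃f ∀e ∀s: 3 universal, 2 existential.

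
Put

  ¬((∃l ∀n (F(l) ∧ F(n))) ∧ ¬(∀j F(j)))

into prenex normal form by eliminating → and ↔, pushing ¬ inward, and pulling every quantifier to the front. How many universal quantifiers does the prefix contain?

2

Drive negations inward (¬∀x A ≡ ∃x ¬A, ¬∃x A ≡ ∀x ¬A, De Morgan for ∧/∨):
  (∀l ∃n (¬F(l) ∨ ¬F(n))) ∨ (∀j F(j))
Pull the quantifiers to the front (each side's bound variable is not free in the other side):
  ∀l ∃n ∀j (¬F(l) ∨ ¬F(n) ∨ F(j))
The prefix is ∀l ∃n ∀j: 2 universal, 1 existential.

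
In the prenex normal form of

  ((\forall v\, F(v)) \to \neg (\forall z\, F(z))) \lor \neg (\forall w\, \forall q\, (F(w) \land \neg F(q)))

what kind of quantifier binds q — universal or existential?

First replace A → B with ¬A ∨ B.
  \neg (\forall v\, F(v)) \lor \neg (\forall z\, F(z)) \lor \neg (\forall w\, \forall q\, (F(w) \land \neg F(q)))
Move each ¬ inward, flipping quantifiers it crosses:
  (\exists v\, \neg F(v)) \lor (\exists z\, \neg F(z)) \lor (\exists w\, \exists q\, (\neg F(w) \lor F(q)))
All bound variables are already distinct, so no renaming is needed.
Pull the quantifiers to the front (each side's bound variable is not free in the other side):
  \exists v\, \exists z\, \exists w\, \exists q\, (\neg F(v) \lor \neg F(z) \lor \neg F(w) \lor F(q))
The quantifier \forall q sits under an odd number of negations (counting the antecedent side of each →), so it flips to \exists q.

existential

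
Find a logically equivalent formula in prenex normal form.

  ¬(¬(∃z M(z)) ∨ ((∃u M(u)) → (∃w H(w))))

∃z ∃u ∀w (M(z) ∧ M(u) ∧ ¬H(w))

First replace A → B with ¬A ∨ B.
  ¬(¬(∃z M(z)) ∨ ¬(∃u M(u)) ∨ (∃w H(w)))
Move each ¬ inward, flipping quantifiers it crosses:
  (∃z M(z)) ∧ (∃u M(u)) ∧ (∀w ¬H(w))
Extract every quantifier outward, since the variables are now distinct and don't occur free across branches:
  ∃z ∃u ∀w (M(z) ∧ M(u) ∧ ¬H(w))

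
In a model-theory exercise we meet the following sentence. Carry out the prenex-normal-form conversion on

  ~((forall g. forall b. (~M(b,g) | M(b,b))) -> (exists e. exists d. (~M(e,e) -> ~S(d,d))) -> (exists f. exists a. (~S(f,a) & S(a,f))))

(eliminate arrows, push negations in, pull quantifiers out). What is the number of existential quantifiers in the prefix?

2

First replace A → B with ¬A ∨ B.
  ~(~(forall g. forall b. (~M(b,g) | M(b,b))) | ~(exists e. exists d. (~~M(e,e) | ~S(d,d))) | (exists f. exists a. (~S(f,a) & S(a,f))))
Push ¬ through the quantifiers and connectives to reach negation normal form:
  (forall g. forall b. (~M(b,g) | M(b,b))) & (exists e. exists d. (M(e,e) | ~S(d,d))) & (forall f. forall a. (S(f,a) | ~S(a,f)))
All bound variables are already distinct, so no renaming is needed.
Extract every quantifier outward, since the variables are now distinct and don't occur free across branches:
  forall g. forall b. exists e. exists d. forall f. forall a. ((~M(b,g) | M(b,b)) & (M(e,e) | ~S(d,d)) & (S(f,a) | ~S(a,f)))
The prefix is forall g forall b exists e exists d forall f forall a: 4 universal, 2 existential.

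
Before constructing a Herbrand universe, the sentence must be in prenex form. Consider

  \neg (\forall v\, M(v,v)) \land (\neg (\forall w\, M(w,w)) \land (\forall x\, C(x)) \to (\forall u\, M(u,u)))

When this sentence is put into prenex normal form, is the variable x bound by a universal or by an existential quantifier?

existential

First replace A → B with ¬A ∨ B.
  \neg (\forall v\, M(v,v)) \land (\neg (\neg (\forall w\, M(w,w)) \land (\forall x\, C(x))) \lor (\forall u\, M(u,u)))
Drive negations inward (¬∀x A ≡ ∃x ¬A, ¬∃x A ≡ ∀x ¬A, De Morgan for ∧/∨):
  (\exists v\, \neg M(v,v)) \land ((\forall w\, M(w,w)) \lor (\exists x\, \neg C(x)) \lor (\forall u\, M(u,u)))
All bound variables are already distinct, so no renaming is needed.
Extract every quantifier outward, since the variables are now distinct and don't occur free across branches:
  \exists v\, \forall w\, \exists x\, \forall u\, (\neg M(v,v) \land (M(w,w) \lor \neg C(x) \lor M(u,u)))
The quantifier \forall x sits under an odd number of negations (counting the antecedent side of each →), so it flips to \exists x.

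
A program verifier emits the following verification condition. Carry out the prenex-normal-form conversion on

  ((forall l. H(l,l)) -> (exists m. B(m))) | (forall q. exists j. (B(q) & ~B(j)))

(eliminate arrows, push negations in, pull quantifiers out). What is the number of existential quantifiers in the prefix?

First replace A → B with ¬A ∨ B.
  ~(forall l. H(l,l)) | (exists m. B(m)) | (forall q. exists j. (B(q) & ~B(j)))
Drive negations inward (¬∀x A ≡ ∃x ¬A, ¬∃x A ≡ ∀x ¬A, De Morgan for ∧/∨):
  (exists l. ~H(l,l)) | (exists m. B(m)) | (forall q. exists j. (B(q) & ~B(j)))
Pull the quantifiers to the front (each side's bound variable is not free in the other side):
  exists l. exists m. forall q. exists j. (~H(l,l) | B(m) | B(q) & ~B(j))
The prefix is exists l exists m forall q exists j: 1 universal, 3 existential.

3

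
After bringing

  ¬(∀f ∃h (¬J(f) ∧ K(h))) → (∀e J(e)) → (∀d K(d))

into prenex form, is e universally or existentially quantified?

First replace A → B with ¬A ∨ B.
  ¬¬(∀f ∃h (¬J(f) ∧ K(h))) ∨ ¬(∀e J(e)) ∨ (∀d K(d))
Push ¬ through the quantifiers and connectives to reach negation normal form:
  (∀f ∃h (¬J(f) ∧ K(h))) ∨ (∃e ¬J(e)) ∨ (∀d K(d))
Pull the quantifiers to the front (each side's bound variable is not free in the other side):
  ∀f ∃h ∃e ∀d (¬J(f) ∧ K(h) ∨ ¬J(e) ∨ K(d))
The quantifier ∀e sits under an odd number of negations (counting the antecedent side of each →), so it flips to ∃e.

existential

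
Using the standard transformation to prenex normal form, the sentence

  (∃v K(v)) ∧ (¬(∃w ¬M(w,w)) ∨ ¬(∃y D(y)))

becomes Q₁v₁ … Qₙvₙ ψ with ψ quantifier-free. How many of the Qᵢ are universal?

2

Drive negations inward (¬∀x A ≡ ∃x ¬A, ¬∃x A ≡ ∀x ¬A, De Morgan for ∧/∨):
  (∃v K(v)) ∧ ((∀w M(w,w)) ∨ (∀y ¬D(y)))
Extract every quantifier outward, since the variables are now distinct and don't occur free across branches:
  ∃v ∀w ∀y (K(v) ∧ (M(w,w) ∨ ¬D(y)))
The prefix is ∃v ∀w ∀y: 2 universal, 1 existential.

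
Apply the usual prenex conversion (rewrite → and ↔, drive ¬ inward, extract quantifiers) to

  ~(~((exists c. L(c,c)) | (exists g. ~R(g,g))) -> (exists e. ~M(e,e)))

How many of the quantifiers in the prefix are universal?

3

First replace A → B with ¬A ∨ B.
  ~(~~((exists c. L(c,c)) | (exists g. ~R(g,g))) | (exists e. ~M(e,e)))
Push ¬ through the quantifiers and connectives to reach negation normal form:
  (forall c. ~L(c,c)) & (forall g. R(g,g)) & (forall e. M(e,e))
Extract every quantifier outward, since the variables are now distinct and don't occur free across branches:
  forall c. forall g. forall e. (~L(c,c) & R(g,g) & M(e,e))
The prefix is forall c forall g forall e: 3 universal, 0 existential.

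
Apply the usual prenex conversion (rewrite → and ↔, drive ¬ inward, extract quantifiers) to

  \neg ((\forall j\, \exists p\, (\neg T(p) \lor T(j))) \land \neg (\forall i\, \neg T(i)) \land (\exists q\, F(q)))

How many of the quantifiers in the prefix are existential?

Move each ¬ inward, flipping quantifiers it crosses:
  (\exists j\, \forall p\, (T(p) \land \neg T(j))) \lor (\forall i\, \neg T(i)) \lor (\forall q\, \neg F(q))
All bound variables are already distinct, so no renaming is needed.
Finally move all quantifiers to the prefix:
  \exists j\, \forall p\, \forall i\, \forall q\, (T(p) \land \neg T(j) \lor \neg T(i) \lor \neg F(q))
The prefix is \exists j \forall p \forall i \forall q: 3 universal, 1 existential.

1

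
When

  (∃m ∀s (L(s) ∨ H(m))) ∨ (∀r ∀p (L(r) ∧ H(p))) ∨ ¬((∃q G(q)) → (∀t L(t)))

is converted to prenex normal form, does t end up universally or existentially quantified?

existential

Eliminate → and ↔ using ¬ and ∨.
  (∃m ∀s (L(s) ∨ H(m))) ∨ (∀r ∀p (L(r) ∧ H(p))) ∨ ¬(¬(∃q G(q)) ∨ (∀t L(t)))
Drive negations inward (¬∀x A ≡ ∃x ¬A, ¬∃x A ≡ ∀x ¬A, De Morgan for ∧/∨):
  (∃m ∀s (L(s) ∨ H(m))) ∨ (∀r ∀p (L(r) ∧ H(p))) ∨ (∃q G(q)) ∧ (∃t ¬L(t))
All bound variables are already distinct, so no renaming is needed.
Finally move all quantifiers to the prefix:
  ∃m ∀s ∀r ∀p ∃q ∃t (L(s) ∨ H(m) ∨ L(r) ∧ H(p) ∨ G(q) ∧ ¬L(t))
The quantifier ∀t sits under an odd number of negations (counting the antecedent side of each →), so it flips to ∃t.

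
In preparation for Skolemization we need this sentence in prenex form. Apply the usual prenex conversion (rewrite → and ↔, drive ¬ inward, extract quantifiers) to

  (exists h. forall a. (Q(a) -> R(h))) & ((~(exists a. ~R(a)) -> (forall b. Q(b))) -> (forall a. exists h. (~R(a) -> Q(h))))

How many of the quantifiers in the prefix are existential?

Rewrite implications/biconditionals: A → B as ¬A ∨ B.
  (exists h. forall a. (~Q(a) | R(h))) & (~(~~(exists a. ~R(a)) | (forall b. Q(b))) | (forall a. exists h. (~~R(a) | Q(h))))
Drive negations inward (¬∀x A ≡ ∃x ¬A, ¬∃x A ≡ ∀x ¬A, De Morgan for ∧/∨):
  (exists h. forall a. (~Q(a) | R(h))) & ((forall a. R(a)) & (exists b. ~Q(b)) | (forall a. exists h. (R(a) | Q(h))))
Rename bound variables to avoid capture: a↦v1, a↦v, h↦x.
  (exists h. forall a. (~Q(a) | R(h))) & ((forall v1. R(v1)) & (exists b. ~Q(b)) | (forall v. exists x. (R(v) | Q(x))))
Pull the quantifiers to the front (each side's bound variable is not free in the other side):
  exists h. forall a. forall v1. exists b. forall v. exists x. ((~Q(a) | R(h)) & (R(v1) & ~Q(b) | R(v) | Q(x)))
The prefix is exists h forall a forall v1 exists b forall v exists x: 3 universal, 3 existential.

3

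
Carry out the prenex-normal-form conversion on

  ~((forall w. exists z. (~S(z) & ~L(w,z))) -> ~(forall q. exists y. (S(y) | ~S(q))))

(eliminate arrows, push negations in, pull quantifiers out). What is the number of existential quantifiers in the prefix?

2

First replace A → B with ¬A ∨ B.
  ~(~(forall w. exists z. (~S(z) & ~L(w,z))) | ~(forall q. exists y. (S(y) | ~S(q))))
Move each ¬ inward, flipping quantifiers it crosses:
  (forall w. exists z. (~S(z) & ~L(w,z))) & (forall q. exists y. (S(y) | ~S(q)))
All bound variables are already distinct, so no renaming is needed.
Extract every quantifier outward, since the variables are now distinct and don't occur free across branches:
  forall w. exists z. forall q. exists y. (~S(z) & ~L(w,z) & (S(y) | ~S(q)))
The prefix is forall w exists z forall q exists y: 2 universal, 2 existential.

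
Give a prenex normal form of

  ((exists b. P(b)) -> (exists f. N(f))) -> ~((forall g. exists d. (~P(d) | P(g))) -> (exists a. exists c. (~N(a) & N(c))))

exists b. forall f. forall g. exists d. forall a. forall c. (P(b) & ~N(f) | (~P(d) | P(g)) & (N(a) | ~N(c)))

First replace A → B with ¬A ∨ B.
  ~(~(exists b. P(b)) | (exists f. N(f))) | ~(~(forall g. exists d. (~P(d) | P(g))) | (exists a. exists c. (~N(a) & N(c))))
Push ¬ through the quantifiers and connectives to reach negation normal form:
  (exists b. P(b)) & (forall f. ~N(f)) | (forall g. exists d. (~P(d) | P(g))) & (forall a. forall c. (N(a) | ~N(c)))
Finally move all quantifiers to the prefix:
  exists b. forall f. forall g. exists d. forall a. forall c. (P(b) & ~N(f) | (~P(d) | P(g)) & (N(a) | ~N(c)))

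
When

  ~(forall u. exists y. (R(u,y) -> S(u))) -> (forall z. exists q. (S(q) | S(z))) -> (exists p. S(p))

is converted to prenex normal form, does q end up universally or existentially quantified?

universal

Rewrite implications/biconditionals: A → B as ¬A ∨ B.
  ~~(forall u. exists y. (~R(u,y) | S(u))) | ~(forall z. exists q. (S(q) | S(z))) | (exists p. S(p))
Push ¬ through the quantifiers and connectives to reach negation normal form:
  (forall u. exists y. (~R(u,y) | S(u))) | (exists z. forall q. (~S(q) & ~S(z))) | (exists p. S(p))
All bound variables are already distinct, so no renaming is needed.
Extract every quantifier outward, since the variables are now distinct and don't occur free across branches:
  forall u. exists y. exists z. forall q. exists p. (~R(u,y) | S(u) | ~S(q) & ~S(z) | S(p))
The quantifier exists q sits under an odd number of negations (counting the antecedent side of each →), so it flips to forall q.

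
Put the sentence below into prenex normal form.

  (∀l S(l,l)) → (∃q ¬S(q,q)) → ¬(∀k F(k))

Rewrite implications/biconditionals: A → B as ¬A ∨ B.
  ¬(∀l S(l,l)) ∨ ¬(∃q ¬S(q,q)) ∨ ¬(∀k F(k))
Push ¬ through the quantifiers and connectives to reach negation normal form:
  (∃l ¬S(l,l)) ∨ (∀q S(q,q)) ∨ (∃k ¬F(k))
All bound variables are already distinct, so no renaming is needed.
Finally move all quantifiers to the prefix:
  ∃l ∀q ∃k (¬S(l,l) ∨ S(q,q) ∨ ¬F(k))

∃l ∀q ∃k (¬S(l,l) ∨ S(q,q) ∨ ¬F(k))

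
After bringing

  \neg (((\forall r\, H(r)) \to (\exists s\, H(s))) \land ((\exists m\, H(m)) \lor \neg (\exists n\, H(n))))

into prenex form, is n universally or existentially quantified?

Rewrite implications/biconditionals: A → B as ¬A ∨ B.
  \neg ((\neg (\forall r\, H(r)) \lor (\exists s\, H(s))) \land ((\exists m\, H(m)) \lor \neg (\exists n\, H(n))))
Drive negations inward (¬∀x A ≡ ∃x ¬A, ¬∃x A ≡ ∀x ¬A, De Morgan for ∧/∨):
  (\forall r\, H(r)) \land (\forall s\, \neg H(s)) \lor (\forall m\, \neg H(m)) \land (\exists n\, H(n))
Pull the quantifiers to the front (each side's bound variable is not free in the other side):
  \forall r\, \forall s\, \forall m\, \exists n\, (H(r) \land \neg H(s) \lor \neg H(m) \land H(n))
The quantifier \exists n sits under an even number of negations (counting the antecedent side of each →), so it remains existential.

existential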